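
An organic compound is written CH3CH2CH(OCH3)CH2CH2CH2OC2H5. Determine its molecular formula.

Atom tally by fragment:
  CH3 → C:1 H:3
  CH2 → C:1 H:2
  CH(OCH3) → C:2 H:4 O:1
  CH2 → C:1 H:2
  CH2 → C:1 H:2
  CH2OC2H5 → C:3 H:7 O:1
Element totals:
  C: 9
  H: 20
  O: 2

C9H20O2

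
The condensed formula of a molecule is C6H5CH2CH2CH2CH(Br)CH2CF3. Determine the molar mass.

295.14 g/mol

Element totals:
  C: 12
  H: 14
  Br: 1
  F: 3
Molecular formula: C12H14BrF3.
  M = 12(12.011) + 14(1.008) + 79.904 + 3(18.998)
    = 144.132 + 14.112 + 79.904 + 56.994 = 295.142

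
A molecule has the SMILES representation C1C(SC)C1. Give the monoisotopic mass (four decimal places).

Atom tally by fragment:
  cyclopropane ring core → C:3 H:6
  (− 1 ring H displaced by substituents)
  + SCH3 → C:1 H:3 S:1
Element totals:
  C: 4
  H: 8
  S: 1
Molecular formula: C4H8S.
  M = 4(12.0) + 8(1.007825) + 31.972071
    = 48.000000 + 8.062600 + 31.972071 = 88.034671

88.0347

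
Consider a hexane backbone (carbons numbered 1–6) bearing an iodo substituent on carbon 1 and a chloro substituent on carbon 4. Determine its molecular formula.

Atom tally by fragment:
  ICH2 → C:1 H:2 I:1
  CH2 → C:1 H:2
  CH2 → C:1 H:2
  CH(Cl) → C:1 H:1 Cl:1
  CH2 → C:1 H:2
  CH3 → C:1 H:3
Element totals:
  C: 6
  H: 12
  Cl: 1
  I: 1

C6H12ClI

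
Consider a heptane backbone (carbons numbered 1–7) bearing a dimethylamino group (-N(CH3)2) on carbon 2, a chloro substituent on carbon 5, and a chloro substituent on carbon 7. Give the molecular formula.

C9H19Cl2N

Atom tally by fragment:
  CH3 → C:1 H:3
  CH(N(CH3)2) → C:3 H:7 N:1
  CH2 → C:1 H:2
  CH2 → C:1 H:2
  CH(Cl) → C:1 H:1 Cl:1
  CH2 → C:1 H:2
  CH2Cl → C:1 H:2 Cl:1
Element totals:
  C: 9
  H: 19
  Cl: 2
  N: 1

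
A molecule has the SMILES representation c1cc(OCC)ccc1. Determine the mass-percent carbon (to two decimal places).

Atom tally by fragment:
  benzene ring core → C:6 H:6
  (− 1 ring H displaced by substituents)
  + OC2H5 → C:2 H:5 O:1
Element totals:
  C: 8
  H: 10
  O: 1
Molecular formula: C8H10O.
Molar mass = 122.167 g/mol.
Mass from C: 8 × 12.011 = 96.088 g/mol.
%C = 96.088 / 122.167 × 100 = 78.65%.

78.65%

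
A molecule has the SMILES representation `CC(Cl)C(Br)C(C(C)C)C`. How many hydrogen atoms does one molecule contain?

Atom tally by fragment:
  CH3 → C:1 H:3
  CH(Cl) → C:1 H:1 Cl:1
  CH(Br) → C:1 H:1 Br:1
  CH(CH(CH3)2) → C:4 H:8
  CH3 → C:1 H:3
Element totals:
  C: 8
  H: 16
  Br: 1
  Cl: 1

16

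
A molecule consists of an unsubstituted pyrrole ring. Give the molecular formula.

C4H5N

Atom tally by fragment:
  pyrrole ring core → C:4 H:5 N:1
Element totals:
  C: 4
  H: 5
  N: 1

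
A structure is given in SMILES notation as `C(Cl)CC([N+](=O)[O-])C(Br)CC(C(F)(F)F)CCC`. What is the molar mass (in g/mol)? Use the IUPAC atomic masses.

Atom tally by fragment:
  ClCH2 → C:1 H:2 Cl:1
  CH2 → C:1 H:2
  CH(NO2) → C:1 H:1 N:1 O:2
  CH(Br) → C:1 H:1 Br:1
  CH2 → C:1 H:2
  CH(CF3) → C:2 H:1 F:3
  CH2 → C:1 H:2
  CH2 → C:1 H:2
  CH3 → C:1 H:3
Element totals:
  C: 10
  H: 16
  Br: 1
  Cl: 1
  F: 3
  N: 1
  O: 2
Molecular formula: C10H16BrClF3NO2.
  M = 10(12.011) + 16(1.008) + 79.904 + 35.45 + 3(18.998) + 14.007 + 2(15.999)
    = 120.110 + 16.128 + 79.904 + 35.450 + 56.994 + 14.007 + 31.998 = 354.591

354.59 g/mol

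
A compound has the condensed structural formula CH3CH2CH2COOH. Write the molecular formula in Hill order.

C4H8O2

Atom tally by fragment:
  CH3 → C:1 H:3
  CH2 → C:1 H:2
  CH2COOH → C:2 H:3 O:2
Element totals:
  C: 4
  H: 8
  O: 2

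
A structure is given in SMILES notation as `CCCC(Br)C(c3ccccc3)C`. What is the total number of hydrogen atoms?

Atom tally by fragment:
  CH3 → C:1 H:3
  CH2 → C:1 H:2
  CH2 → C:1 H:2
  CH(Br) → C:1 H:1 Br:1
  CH(C6H5) → C:7 H:6
  CH3 → C:1 H:3
Element totals:
  C: 12
  H: 17
  Br: 1

17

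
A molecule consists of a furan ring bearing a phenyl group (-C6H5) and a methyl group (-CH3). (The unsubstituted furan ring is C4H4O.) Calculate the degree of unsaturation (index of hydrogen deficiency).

Atom tally by fragment:
  furan ring core → C:4 H:4 O:1
  (− 2 ring H displaced by substituents)
  + C6H5 → C:6 H:5
  + CH3 → C:1 H:3
Element totals:
  C: 11
  H: 10
  O: 1
Molecular formula: C11H10O.
DoU = (2C + 2 + N − H − X) / 2 = (2·11 + 2 + 0 − 10 − 0) / 2 = 7.

7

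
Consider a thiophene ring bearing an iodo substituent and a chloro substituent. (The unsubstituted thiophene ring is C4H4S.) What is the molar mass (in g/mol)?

244.47 g/mol

Atom tally by fragment:
  thiophene ring core → C:4 H:4 S:1
  (− 2 ring H displaced by substituents)
  + I → I:1
  + Cl → Cl:1
Element totals:
  C: 4
  H: 2
  Cl: 1
  I: 1
  S: 1
Molecular formula: C4H2ClIS.
  M = 4(12.011) + 2(1.008) + 35.45 + 126.904 + 32.06
    = 48.044 + 2.016 + 35.450 + 126.904 + 32.060 = 244.474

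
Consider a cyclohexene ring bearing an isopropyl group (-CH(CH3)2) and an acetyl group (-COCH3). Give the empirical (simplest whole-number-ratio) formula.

Atom tally by fragment:
  cyclohexene ring core → C:6 H:10
  (− 2 ring H displaced by substituents)
  + CH(CH3)2 → C:3 H:7
  + COCH3 → C:2 H:3 O:1
Element totals:
  C: 11
  H: 18
  O: 1
Molecular formula: C11H18O.
gcd of subscripts (11, 18, 1) = 1, so the empirical formula equals the molecular formula.

C11H18O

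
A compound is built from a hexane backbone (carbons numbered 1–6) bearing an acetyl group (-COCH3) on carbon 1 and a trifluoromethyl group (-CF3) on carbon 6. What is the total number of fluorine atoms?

Atom tally by fragment:
  CH3COCH2 → C:3 H:5 O:1
  CH2 → C:1 H:2
  CH2 → C:1 H:2
  CH2 → C:1 H:2
  CH2 → C:1 H:2
  CH2CF3 → C:2 H:2 F:3
Element totals:
  C: 9
  H: 15
  F: 3
  O: 1

3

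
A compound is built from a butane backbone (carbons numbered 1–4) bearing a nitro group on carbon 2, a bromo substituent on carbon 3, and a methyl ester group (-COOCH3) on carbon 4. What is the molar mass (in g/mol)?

Atom tally by fragment:
  CH3 → C:1 H:3
  CH(NO2) → C:1 H:1 N:1 O:2
  CH(Br) → C:1 H:1 Br:1
  CH2COOCH3 → C:3 H:5 O:2
Element totals:
  C: 6
  H: 10
  Br: 1
  N: 1
  O: 4
Molecular formula: C6H10BrNO4.
  M = 6(12.011) + 10(1.008) + 79.904 + 14.007 + 4(15.999)
    = 72.066 + 10.080 + 79.904 + 14.007 + 63.996 = 240.053

240.05 g/mol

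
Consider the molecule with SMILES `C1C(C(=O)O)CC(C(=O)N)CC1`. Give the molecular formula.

C8H13NO3

Atom tally by fragment:
  cyclohexane ring core → C:6 H:12
  (− 2 ring H displaced by substituents)
  + COOH → C:1 H:1 O:2
  + CONH2 → C:1 H:2 O:1 N:1
Element totals:
  C: 8
  H: 13
  N: 1
  O: 3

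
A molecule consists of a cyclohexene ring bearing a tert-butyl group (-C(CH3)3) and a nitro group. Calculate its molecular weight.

Atom tally by fragment:
  cyclohexene ring core → C:6 H:10
  (− 2 ring H displaced by substituents)
  + C(CH3)3 → C:4 H:9
  + NO2 → N:1 O:2
Element totals:
  C: 10
  H: 17
  N: 1
  O: 2
Molecular formula: C10H17NO2.
  M = 10(12.011) + 17(1.008) + 14.007 + 2(15.999)
    = 120.110 + 17.136 + 14.007 + 31.998 = 183.251

183.25 g/mol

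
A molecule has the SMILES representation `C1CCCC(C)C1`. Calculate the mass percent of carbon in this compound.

Atom tally by fragment:
  cyclohexane ring core → C:6 H:12
  (− 1 ring H displaced by substituents)
  + CH3 → C:1 H:3
Element totals:
  C: 7
  H: 14
Molecular formula: C7H14.
Molar mass = 98.189 g/mol.
Mass from C: 7 × 12.011 = 84.077 g/mol.
%C = 84.077 / 98.189 × 100 = 85.63%.

85.63%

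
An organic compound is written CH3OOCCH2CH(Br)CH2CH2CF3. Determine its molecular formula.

C7H10BrF3O2

Atom tally by fragment:
  CH3OOCCH2 → C:3 H:5 O:2
  CH(Br) → C:1 H:1 Br:1
  CH2 → C:1 H:2
  CH2CF3 → C:2 H:2 F:3
Element totals:
  C: 7
  H: 10
  Br: 1
  F: 3
  O: 2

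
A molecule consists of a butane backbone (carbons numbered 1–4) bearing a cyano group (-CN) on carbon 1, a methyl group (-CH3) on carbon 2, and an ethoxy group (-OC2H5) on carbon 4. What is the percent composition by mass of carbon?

68.04%

Atom tally by fragment:
  NCCH2 → C:2 H:2 N:1
  CH(CH3) → C:2 H:4
  CH2 → C:1 H:2
  CH2OC2H5 → C:3 H:7 O:1
Element totals:
  C: 8
  H: 15
  N: 1
  O: 1
Molecular formula: C8H15NO.
Molar mass = 141.214 g/mol.
Mass from C: 8 × 12.011 = 96.088 g/mol.
%C = 96.088 / 141.214 × 100 = 68.04%.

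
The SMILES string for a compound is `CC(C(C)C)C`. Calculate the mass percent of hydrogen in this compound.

16.38%

Atom tally by fragment:
  CH3 → C:1 H:3
  CH(CH(CH3)2) → C:4 H:8
  CH3 → C:1 H:3
Element totals:
  C: 6
  H: 14
Molecular formula: C6H14.
Molar mass = 86.178 g/mol.
Mass from H: 14 × 1.008 = 14.112 g/mol.
%H = 14.112 / 86.178 × 100 = 16.38%.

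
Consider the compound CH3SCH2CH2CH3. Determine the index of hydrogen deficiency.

Atom tally by fragment:
  CH3SCH2 → C:2 H:5 S:1
  CH2 → C:1 H:2
  CH3 → C:1 H:3
Element totals:
  C: 4
  H: 10
  S: 1
Molecular formula: C4H10S.
DoU = (2C + 2 + N − H − X) / 2 = (2·4 + 2 + 0 − 10 − 0) / 2 = 0.

0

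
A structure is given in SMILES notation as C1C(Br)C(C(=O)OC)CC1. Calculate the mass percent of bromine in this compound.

Atom tally by fragment:
  cyclopentane ring core → C:5 H:10
  (− 2 ring H displaced by substituents)
  + Br → Br:1
  + COOCH3 → C:2 H:3 O:2
Element totals:
  C: 7
  H: 11
  Br: 1
  O: 2
Molecular formula: C7H11BrO2.
Molar mass = 207.067 g/mol.
Mass from Br: 1 × 79.904 = 79.904 g/mol.
%Br = 79.904 / 207.067 × 100 = 38.59%.

38.59%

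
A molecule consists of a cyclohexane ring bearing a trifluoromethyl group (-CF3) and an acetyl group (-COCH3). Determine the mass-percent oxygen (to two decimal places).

8.24%

Atom tally by fragment:
  cyclohexane ring core → C:6 H:12
  (− 2 ring H displaced by substituents)
  + CF3 → C:1 F:3
  + COCH3 → C:2 H:3 O:1
Element totals:
  C: 9
  H: 13
  F: 3
  O: 1
Molecular formula: C9H13F3O.
Molar mass = 194.196 g/mol.
Mass from O: 1 × 15.999 = 15.999 g/mol.
%O = 15.999 / 194.196 × 100 = 8.24%.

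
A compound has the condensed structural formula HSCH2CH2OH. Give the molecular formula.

C2H6OS

Element totals:
  C: 2
  H: 6
  O: 1
  S: 1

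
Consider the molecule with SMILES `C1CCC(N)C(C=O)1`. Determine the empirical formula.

Atom tally by fragment:
  cyclopentane ring core → C:5 H:10
  (− 2 ring H displaced by substituents)
  + NH2 → N:1 H:2
  + CHO → C:1 H:1 O:1
Element totals:
  C: 6
  H: 11
  N: 1
  O: 1
Molecular formula: C6H11NO.
gcd of subscripts (6, 11, 1, 1) = 1, so the empirical formula equals the molecular formula.

C6H11NO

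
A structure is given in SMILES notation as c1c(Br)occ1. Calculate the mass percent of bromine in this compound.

54.37%

Atom tally by fragment:
  furan ring core → C:4 H:4 O:1
  (− 1 ring H displaced by substituents)
  + Br → Br:1
Element totals:
  C: 4
  H: 3
  Br: 1
  O: 1
Molecular formula: C4H3BrO.
Molar mass = 146.971 g/mol.
Mass from Br: 1 × 79.904 = 79.904 g/mol.
%Br = 79.904 / 146.971 × 100 = 54.37%.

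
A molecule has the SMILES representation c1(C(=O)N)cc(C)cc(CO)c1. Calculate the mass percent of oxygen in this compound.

Atom tally by fragment:
  benzene ring core → C:6 H:6
  (− 3 ring H displaced by substituents)
  + CONH2 → C:1 H:2 O:1 N:1
  + CH3 → C:1 H:3
  + CH2OH → C:1 H:3 O:1
Element totals:
  C: 9
  H: 11
  N: 1
  O: 2
Molecular formula: C9H11NO2.
Molar mass = 165.192 g/mol.
Mass from O: 2 × 15.999 = 31.998 g/mol.
%O = 31.998 / 165.192 × 100 = 19.37%.

19.37%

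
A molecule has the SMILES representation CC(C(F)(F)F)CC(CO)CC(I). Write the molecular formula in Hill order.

Atom tally by fragment:
  CH3 → C:1 H:3
  CH(CF3) → C:2 H:1 F:3
  CH2 → C:1 H:2
  CH(CH2OH) → C:2 H:4 O:1
  CH2 → C:1 H:2
  CH2I → C:1 H:2 I:1
Element totals:
  C: 8
  H: 14
  F: 3
  I: 1
  O: 1

C8H14F3IO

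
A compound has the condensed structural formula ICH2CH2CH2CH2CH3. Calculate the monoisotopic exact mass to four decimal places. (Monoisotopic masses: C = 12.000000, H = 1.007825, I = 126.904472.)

197.9905

Element totals:
  C: 5
  H: 11
  I: 1
Molecular formula: C5H11I.
  M = 5(12.0) + 11(1.007825) + 126.904472
    = 60.000000 + 11.086075 + 126.904472 = 197.990547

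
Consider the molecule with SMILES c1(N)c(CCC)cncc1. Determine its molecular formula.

Atom tally by fragment:
  pyridine ring core → C:5 H:5 N:1
  (− 2 ring H displaced by substituents)
  + NH2 → N:1 H:2
  + CH2CH2CH3 → C:3 H:7
Element totals:
  C: 8
  H: 12
  N: 2

C8H12N2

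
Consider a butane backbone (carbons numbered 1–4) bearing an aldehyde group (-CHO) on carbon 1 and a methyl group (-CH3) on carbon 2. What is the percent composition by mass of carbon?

71.95%

Atom tally by fragment:
  OHCCH2 → C:2 H:3 O:1
  CH(CH3) → C:2 H:4
  CH2 → C:1 H:2
  CH3 → C:1 H:3
Element totals:
  C: 6
  H: 12
  O: 1
Molecular formula: C6H12O.
Molar mass = 100.161 g/mol.
Mass from C: 6 × 12.011 = 72.066 g/mol.
%C = 72.066 / 100.161 × 100 = 71.95%.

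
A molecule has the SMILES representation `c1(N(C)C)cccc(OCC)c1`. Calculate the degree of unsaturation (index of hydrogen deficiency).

4

Atom tally by fragment:
  benzene ring core → C:6 H:6
  (− 2 ring H displaced by substituents)
  + N(CH3)2 → N:1 C:2 H:6
  + OC2H5 → C:2 H:5 O:1
Element totals:
  C: 10
  H: 15
  N: 1
  O: 1
Molecular formula: C10H15NO.
DoU = (2C + 2 + N − H − X) / 2 = (2·10 + 2 + 1 − 15 − 0) / 2 = 4.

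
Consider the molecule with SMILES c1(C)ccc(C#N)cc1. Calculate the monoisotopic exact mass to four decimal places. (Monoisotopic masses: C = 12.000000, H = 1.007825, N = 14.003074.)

Atom tally by fragment:
  benzene ring core → C:6 H:6
  (− 2 ring H displaced by substituents)
  + CH3 → C:1 H:3
  + CN → C:1 N:1
Element totals:
  C: 8
  H: 7
  N: 1
Molecular formula: C8H7N.
  M = 8(12.0) + 7(1.007825) + 14.003074
    = 96.000000 + 7.054775 + 14.003074 = 117.057849

117.0578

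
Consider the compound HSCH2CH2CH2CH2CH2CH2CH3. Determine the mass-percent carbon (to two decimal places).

63.57%

Element totals:
  C: 7
  H: 16
  S: 1
Molecular formula: C7H16S.
Molar mass = 132.265 g/mol.
Mass from C: 7 × 12.011 = 84.077 g/mol.
%C = 84.077 / 132.265 × 100 = 63.57%.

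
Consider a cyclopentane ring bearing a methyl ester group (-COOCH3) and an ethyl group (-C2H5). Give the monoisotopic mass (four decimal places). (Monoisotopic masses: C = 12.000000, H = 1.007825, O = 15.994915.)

Atom tally by fragment:
  cyclopentane ring core → C:5 H:10
  (− 2 ring H displaced by substituents)
  + COOCH3 → C:2 H:3 O:2
  + C2H5 → C:2 H:5
Element totals:
  C: 9
  H: 16
  O: 2
Molecular formula: C9H16O2.
  M = 9(12.0) + 16(1.007825) + 2(15.994915)
    = 108.000000 + 16.125200 + 31.989830 = 156.115030

156.1150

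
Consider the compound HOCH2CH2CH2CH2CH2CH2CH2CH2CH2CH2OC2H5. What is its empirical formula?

Element totals:
  C: 12
  H: 26
  O: 2
Molecular formula: C12H26O2.
gcd of subscripts = 2; dividing each by 2:
  C: 12/2 = 6
  H: 26/2 = 13
  O: 2/2 = 1

C6H13O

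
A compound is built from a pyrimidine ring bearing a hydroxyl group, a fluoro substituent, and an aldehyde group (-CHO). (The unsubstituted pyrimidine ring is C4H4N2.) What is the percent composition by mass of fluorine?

13.37%

Atom tally by fragment:
  pyrimidine ring core → C:4 H:4 N:2
  (− 3 ring H displaced by substituents)
  + OH → O:1 H:1
  + F → F:1
  + CHO → C:1 H:1 O:1
Element totals:
  C: 5
  H: 3
  F: 1
  N: 2
  O: 2
Molecular formula: C5H3FN2O2.
Molar mass = 142.089 g/mol.
Mass from F: 1 × 18.998 = 18.998 g/mol.
%F = 18.998 / 142.089 × 100 = 13.37%.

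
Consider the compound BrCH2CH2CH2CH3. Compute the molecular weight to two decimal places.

Element totals:
  C: 4
  H: 9
  Br: 1
Molecular formula: C4H9Br.
  M = 4(12.011) + 9(1.008) + 79.904
    = 48.044 + 9.072 + 79.904 = 137.020

137.02 g/mol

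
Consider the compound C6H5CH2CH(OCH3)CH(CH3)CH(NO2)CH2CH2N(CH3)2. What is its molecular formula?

Atom tally by fragment:
  C6H5CH2 → C:7 H:7
  CH(OCH3) → C:2 H:4 O:1
  CH(CH3) → C:2 H:4
  CH(NO2) → C:1 H:1 N:1 O:2
  CH2 → C:1 H:2
  CH2N(CH3)2 → C:3 H:8 N:1
Element totals:
  C: 16
  H: 26
  N: 2
  O: 3

C16H26N2O3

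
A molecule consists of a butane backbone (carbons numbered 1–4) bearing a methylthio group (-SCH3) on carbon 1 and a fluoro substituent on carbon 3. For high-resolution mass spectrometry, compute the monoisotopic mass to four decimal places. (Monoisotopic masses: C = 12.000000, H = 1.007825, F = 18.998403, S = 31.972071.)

122.0565

Atom tally by fragment:
  CH3SCH2 → C:2 H:5 S:1
  CH2 → C:1 H:2
  CH(F) → C:1 H:1 F:1
  CH3 → C:1 H:3
Element totals:
  C: 5
  H: 11
  F: 1
  S: 1
Molecular formula: C5H11FS.
  M = 5(12.0) + 11(1.007825) + 18.998403 + 31.972071
    = 60.000000 + 11.086075 + 18.998403 + 31.972071 = 122.056549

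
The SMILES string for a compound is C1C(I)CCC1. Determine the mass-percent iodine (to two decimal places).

Atom tally by fragment:
  cyclopentane ring core → C:5 H:10
  (− 1 ring H displaced by substituents)
  + I → I:1
Element totals:
  C: 5
  H: 9
  I: 1
Molecular formula: C5H9I.
Molar mass = 196.031 g/mol.
Mass from I: 1 × 126.904 = 126.904 g/mol.
%I = 126.904 / 196.031 × 100 = 64.74%.

64.74%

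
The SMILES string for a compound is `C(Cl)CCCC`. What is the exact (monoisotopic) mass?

Atom tally by fragment:
  ClCH2 → C:1 H:2 Cl:1
  CH2 → C:1 H:2
  CH2 → C:1 H:2
  CH2 → C:1 H:2
  CH3 → C:1 H:3
Element totals:
  C: 5
  H: 11
  Cl: 1
Molecular formula: C5H11Cl.
  M = 5(12.0) + 11(1.007825) + 34.968853
    = 60.000000 + 11.086075 + 34.968853 = 106.054928

106.0549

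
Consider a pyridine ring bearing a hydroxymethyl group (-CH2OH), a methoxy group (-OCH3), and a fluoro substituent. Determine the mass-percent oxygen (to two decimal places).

Atom tally by fragment:
  pyridine ring core → C:5 H:5 N:1
  (− 3 ring H displaced by substituents)
  + CH2OH → C:1 H:3 O:1
  + OCH3 → C:1 H:3 O:1
  + F → F:1
Element totals:
  C: 7
  H: 8
  F: 1
  N: 1
  O: 2
Molecular formula: C7H8FNO2.
Molar mass = 157.144 g/mol.
Mass from O: 2 × 15.999 = 31.998 g/mol.
%O = 31.998 / 157.144 × 100 = 20.36%.

20.36%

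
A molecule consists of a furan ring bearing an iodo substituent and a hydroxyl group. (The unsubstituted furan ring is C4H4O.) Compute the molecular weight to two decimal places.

209.97 g/mol

Atom tally by fragment:
  furan ring core → C:4 H:4 O:1
  (− 2 ring H displaced by substituents)
  + I → I:1
  + OH → O:1 H:1
Element totals:
  C: 4
  H: 3
  I: 1
  O: 2
Molecular formula: C4H3IO2.
  M = 4(12.011) + 3(1.008) + 126.904 + 2(15.999)
    = 48.044 + 3.024 + 126.904 + 31.998 = 209.970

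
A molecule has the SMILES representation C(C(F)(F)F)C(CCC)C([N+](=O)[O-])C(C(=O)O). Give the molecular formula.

C9H14F3NO4

Atom tally by fragment:
  F3CCH2 → C:2 H:2 F:3
  CH(CH2CH2CH3) → C:4 H:8
  CH(NO2) → C:1 H:1 N:1 O:2
  CH2COOH → C:2 H:3 O:2
Element totals:
  C: 9
  H: 14
  F: 3
  N: 1
  O: 4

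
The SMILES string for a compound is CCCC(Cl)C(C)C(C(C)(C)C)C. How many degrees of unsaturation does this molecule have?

Atom tally by fragment:
  CH3 → C:1 H:3
  CH2 → C:1 H:2
  CH2 → C:1 H:2
  CH(Cl) → C:1 H:1 Cl:1
  CH(CH3) → C:2 H:4
  CH(C(CH3)3) → C:5 H:10
  CH3 → C:1 H:3
Element totals:
  C: 12
  H: 25
  Cl: 1
Molecular formula: C12H25Cl.
DoU = (2C + 2 + N − H − X) / 2 = (2·12 + 2 + 0 − 25 − 1) / 2 = 0.

0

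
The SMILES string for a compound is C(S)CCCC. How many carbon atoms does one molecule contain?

5

Atom tally by fragment:
  HSCH2 → C:1 H:3 S:1
  CH2 → C:1 H:2
  CH2 → C:1 H:2
  CH2 → C:1 H:2
  CH3 → C:1 H:3
Element totals:
  C: 5
  H: 12
  S: 1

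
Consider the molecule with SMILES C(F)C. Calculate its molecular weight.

Atom tally by fragment:
  FCH2 → C:1 H:2 F:1
  CH3 → C:1 H:3
Element totals:
  C: 2
  H: 5
  F: 1
Molecular formula: C2H5F.
  M = 2(12.011) + 5(1.008) + 18.998
    = 24.022 + 5.040 + 18.998 = 48.060

48.06 g/mol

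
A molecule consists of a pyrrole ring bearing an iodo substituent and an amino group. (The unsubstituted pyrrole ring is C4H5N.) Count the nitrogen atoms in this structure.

2

Atom tally by fragment:
  pyrrole ring core → C:4 H:5 N:1
  (− 2 ring H displaced by substituents)
  + I → I:1
  + NH2 → N:1 H:2
Element totals:
  C: 4
  H: 5
  I: 1
  N: 2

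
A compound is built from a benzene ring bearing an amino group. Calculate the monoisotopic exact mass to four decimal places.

Atom tally by fragment:
  benzene ring core → C:6 H:6
  (− 1 ring H displaced by substituents)
  + NH2 → N:1 H:2
Element totals:
  C: 6
  H: 7
  N: 1
Molecular formula: C6H7N.
  M = 6(12.0) + 7(1.007825) + 14.003074
    = 72.000000 + 7.054775 + 14.003074 = 93.057849

93.0578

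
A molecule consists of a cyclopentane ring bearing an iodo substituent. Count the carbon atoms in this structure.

5

Atom tally by fragment:
  cyclopentane ring core → C:5 H:10
  (− 1 ring H displaced by substituents)
  + I → I:1
Element totals:
  C: 5
  H: 9
  I: 1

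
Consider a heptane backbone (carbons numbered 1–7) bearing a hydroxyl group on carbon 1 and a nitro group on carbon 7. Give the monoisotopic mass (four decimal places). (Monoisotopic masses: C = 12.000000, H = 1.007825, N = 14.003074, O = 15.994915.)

Atom tally by fragment:
  HOCH2 → C:1 H:3 O:1
  CH2 → C:1 H:2
  CH2 → C:1 H:2
  CH2 → C:1 H:2
  CH2 → C:1 H:2
  CH2 → C:1 H:2
  CH2NO2 → C:1 H:2 N:1 O:2
Element totals:
  C: 7
  H: 15
  N: 1
  O: 3
Molecular formula: C7H15NO3.
  M = 7(12.0) + 15(1.007825) + 14.003074 + 3(15.994915)
    = 84.000000 + 15.117375 + 14.003074 + 47.984745 = 161.105194

161.1052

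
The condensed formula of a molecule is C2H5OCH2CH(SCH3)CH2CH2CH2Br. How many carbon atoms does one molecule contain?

Atom tally by fragment:
  C2H5OCH2 → C:3 H:7 O:1
  CH(SCH3) → C:2 H:4 S:1
  CH2 → C:1 H:2
  CH2 → C:1 H:2
  CH2Br → C:1 H:2 Br:1
Element totals:
  C: 8
  H: 17
  Br: 1
  O: 1
  S: 1

8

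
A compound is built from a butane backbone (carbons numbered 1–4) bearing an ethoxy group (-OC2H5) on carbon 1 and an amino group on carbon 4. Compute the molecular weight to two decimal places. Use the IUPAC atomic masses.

Atom tally by fragment:
  C2H5OCH2 → C:3 H:7 O:1
  CH2 → C:1 H:2
  CH2 → C:1 H:2
  CH2NH2 → C:1 H:4 N:1
Element totals:
  C: 6
  H: 15
  N: 1
  O: 1
Molecular formula: C6H15NO.
  M = 6(12.011) + 15(1.008) + 14.007 + 15.999
    = 72.066 + 15.120 + 14.007 + 15.999 = 117.192

117.19 g/mol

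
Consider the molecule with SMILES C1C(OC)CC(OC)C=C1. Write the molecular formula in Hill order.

Atom tally by fragment:
  cyclohexene ring core → C:6 H:10
  (− 2 ring H displaced by substituents)
  + OCH3 → C:1 H:3 O:1
  + OCH3 → C:1 H:3 O:1
Element totals:
  C: 8
  H: 14
  O: 2

C8H14O2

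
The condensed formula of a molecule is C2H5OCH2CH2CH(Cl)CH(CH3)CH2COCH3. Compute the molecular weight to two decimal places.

206.71 g/mol

Element totals:
  C: 10
  H: 19
  Cl: 1
  O: 2
Molecular formula: C10H19ClO2.
  M = 10(12.011) + 19(1.008) + 35.45 + 2(15.999)
    = 120.110 + 19.152 + 35.450 + 31.998 = 206.710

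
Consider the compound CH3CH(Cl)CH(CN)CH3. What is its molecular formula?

Atom tally by fragment:
  CH3 → C:1 H:3
  CH(Cl) → C:1 H:1 Cl:1
  CH(CN) → C:2 H:1 N:1
  CH3 → C:1 H:3
Element totals:
  C: 5
  H: 8
  Cl: 1
  N: 1

C5H8ClN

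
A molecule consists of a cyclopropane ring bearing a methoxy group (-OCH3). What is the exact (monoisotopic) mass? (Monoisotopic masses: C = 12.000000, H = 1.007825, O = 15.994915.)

72.0575

Atom tally by fragment:
  cyclopropane ring core → C:3 H:6
  (− 1 ring H displaced by substituents)
  + OCH3 → C:1 H:3 O:1
Element totals:
  C: 4
  H: 8
  O: 1
Molecular formula: C4H8O.
  M = 4(12.0) + 8(1.007825) + 15.994915
    = 48.000000 + 8.062600 + 15.994915 = 72.057515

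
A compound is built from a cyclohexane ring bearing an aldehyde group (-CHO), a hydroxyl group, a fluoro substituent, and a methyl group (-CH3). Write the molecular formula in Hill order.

C8H13FO2

Atom tally by fragment:
  cyclohexane ring core → C:6 H:12
  (− 4 ring H displaced by substituents)
  + CHO → C:1 H:1 O:1
  + OH → O:1 H:1
  + F → F:1
  + CH3 → C:1 H:3
Element totals:
  C: 8
  H: 13
  F: 1
  O: 2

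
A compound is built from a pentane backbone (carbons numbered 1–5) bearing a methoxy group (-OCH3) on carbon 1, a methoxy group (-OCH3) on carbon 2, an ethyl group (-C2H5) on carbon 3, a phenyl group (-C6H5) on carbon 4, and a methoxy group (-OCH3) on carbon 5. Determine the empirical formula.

Atom tally by fragment:
  CH3OCH2 → C:2 H:5 O:1
  CH(OCH3) → C:2 H:4 O:1
  CH(C2H5) → C:3 H:6
  CH(C6H5) → C:7 H:6
  CH2OCH3 → C:2 H:5 O:1
Element totals:
  C: 16
  H: 26
  O: 3
Molecular formula: C16H26O3.
gcd of subscripts (16, 26, 3) = 1, so the empirical formula equals the molecular formula.

C16H26O3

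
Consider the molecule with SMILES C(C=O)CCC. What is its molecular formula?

Atom tally by fragment:
  OHCCH2 → C:2 H:3 O:1
  CH2 → C:1 H:2
  CH2 → C:1 H:2
  CH3 → C:1 H:3
Element totals:
  C: 5
  H: 10
  O: 1

C5H10O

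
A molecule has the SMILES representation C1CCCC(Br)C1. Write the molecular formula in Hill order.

C6H11Br

Atom tally by fragment:
  cyclohexane ring core → C:6 H:12
  (− 1 ring H displaced by substituents)
  + Br → Br:1
Element totals:
  C: 6
  H: 11
  Br: 1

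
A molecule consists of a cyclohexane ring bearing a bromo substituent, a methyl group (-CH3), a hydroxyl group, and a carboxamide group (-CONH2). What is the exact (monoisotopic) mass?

Atom tally by fragment:
  cyclohexane ring core → C:6 H:12
  (− 4 ring H displaced by substituents)
  + Br → Br:1
  + CH3 → C:1 H:3
  + OH → O:1 H:1
  + CONH2 → C:1 H:2 O:1 N:1
Element totals:
  C: 8
  H: 14
  Br: 1
  N: 1
  O: 2
Molecular formula: C8H14BrNO2.
  M = 8(12.0) + 14(1.007825) + 78.918338 + 14.003074 + 2(15.994915)
    = 96.000000 + 14.109550 + 78.918338 + 14.003074 + 31.989830 = 235.020792

235.0208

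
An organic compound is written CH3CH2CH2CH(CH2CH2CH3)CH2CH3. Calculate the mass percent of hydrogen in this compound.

Element totals:
  C: 9
  H: 20
Molecular formula: C9H20.
Molar mass = 128.259 g/mol.
Mass from H: 20 × 1.008 = 20.160 g/mol.
%H = 20.160 / 128.259 × 100 = 15.72%.

15.72%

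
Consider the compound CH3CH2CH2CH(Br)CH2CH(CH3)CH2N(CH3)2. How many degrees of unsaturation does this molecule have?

0

Atom tally by fragment:
  CH3 → C:1 H:3
  CH2 → C:1 H:2
  CH2 → C:1 H:2
  CH(Br) → C:1 H:1 Br:1
  CH2 → C:1 H:2
  CH(CH3) → C:2 H:4
  CH2N(CH3)2 → C:3 H:8 N:1
Element totals:
  C: 10
  H: 22
  Br: 1
  N: 1
Molecular formula: C10H22BrN.
DoU = (2C + 2 + N − H − X) / 2 = (2·10 + 2 + 1 − 22 − 1) / 2 = 0.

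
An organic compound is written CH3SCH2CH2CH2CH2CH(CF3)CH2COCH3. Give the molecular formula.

Element totals:
  C: 10
  H: 17
  F: 3
  O: 1
  S: 1

C10H17F3OS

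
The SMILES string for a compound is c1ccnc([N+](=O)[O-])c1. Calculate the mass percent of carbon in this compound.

Atom tally by fragment:
  pyridine ring core → C:5 H:5 N:1
  (− 1 ring H displaced by substituents)
  + NO2 → N:1 O:2
Element totals:
  C: 5
  H: 4
  N: 2
  O: 2
Molecular formula: C5H4N2O2.
Molar mass = 124.099 g/mol.
Mass from C: 5 × 12.011 = 60.055 g/mol.
%C = 60.055 / 124.099 × 100 = 48.39%.

48.39%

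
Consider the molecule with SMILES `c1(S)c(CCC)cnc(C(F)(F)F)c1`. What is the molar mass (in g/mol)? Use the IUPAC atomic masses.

221.24 g/mol

Atom tally by fragment:
  pyridine ring core → C:5 H:5 N:1
  (− 3 ring H displaced by substituents)
  + SH → S:1 H:1
  + CH2CH2CH3 → C:3 H:7
  + CF3 → C:1 F:3
Element totals:
  C: 9
  H: 10
  F: 3
  N: 1
  S: 1
Molecular formula: C9H10F3NS.
  M = 9(12.011) + 10(1.008) + 3(18.998) + 14.007 + 32.06
    = 108.099 + 10.080 + 56.994 + 14.007 + 32.060 = 221.240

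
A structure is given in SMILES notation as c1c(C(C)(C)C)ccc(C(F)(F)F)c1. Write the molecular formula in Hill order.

C11H13F3

Atom tally by fragment:
  benzene ring core → C:6 H:6
  (− 2 ring H displaced by substituents)
  + C(CH3)3 → C:4 H:9
  + CF3 → C:1 F:3
Element totals:
  C: 11
  H: 13
  F: 3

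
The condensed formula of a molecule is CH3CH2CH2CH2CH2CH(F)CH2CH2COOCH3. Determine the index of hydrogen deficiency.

1

Atom tally by fragment:
  CH3 → C:1 H:3
  CH2 → C:1 H:2
  CH2 → C:1 H:2
  CH2 → C:1 H:2
  CH2 → C:1 H:2
  CH(F) → C:1 H:1 F:1
  CH2 → C:1 H:2
  CH2COOCH3 → C:3 H:5 O:2
Element totals:
  C: 10
  H: 19
  F: 1
  O: 2
Molecular formula: C10H19FO2.
DoU = (2C + 2 + N − H − X) / 2 = (2·10 + 2 + 0 − 19 − 1) / 2 = 1.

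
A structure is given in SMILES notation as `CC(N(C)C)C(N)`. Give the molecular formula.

C5H14N2

Atom tally by fragment:
  CH3 → C:1 H:3
  CH(N(CH3)2) → C:3 H:7 N:1
  CH2NH2 → C:1 H:4 N:1
Element totals:
  C: 5
  H: 14
  N: 2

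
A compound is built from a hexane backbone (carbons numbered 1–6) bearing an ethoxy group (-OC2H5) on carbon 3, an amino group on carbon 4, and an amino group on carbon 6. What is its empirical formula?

C8H20N2O

Atom tally by fragment:
  CH3 → C:1 H:3
  CH2 → C:1 H:2
  CH(OC2H5) → C:3 H:6 O:1
  CH(NH2) → C:1 H:3 N:1
  CH2 → C:1 H:2
  CH2NH2 → C:1 H:4 N:1
Element totals:
  C: 8
  H: 20
  N: 2
  O: 1
Molecular formula: C8H20N2O.
gcd of subscripts (8, 20, 2, 1) = 1, so the empirical formula equals the molecular formula.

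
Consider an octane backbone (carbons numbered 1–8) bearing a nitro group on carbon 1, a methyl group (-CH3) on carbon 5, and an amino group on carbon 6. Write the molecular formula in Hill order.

C9H20N2O2

Atom tally by fragment:
  O2NCH2 → C:1 H:2 N:1 O:2
  CH2 → C:1 H:2
  CH2 → C:1 H:2
  CH2 → C:1 H:2
  CH(CH3) → C:2 H:4
  CH(NH2) → C:1 H:3 N:1
  CH2 → C:1 H:2
  CH3 → C:1 H:3
Element totals:
  C: 9
  H: 20
  N: 2
  O: 2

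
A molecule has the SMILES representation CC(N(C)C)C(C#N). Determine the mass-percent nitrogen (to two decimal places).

Atom tally by fragment:
  CH3 → C:1 H:3
  CH(N(CH3)2) → C:3 H:7 N:1
  CH2CN → C:2 H:2 N:1
Element totals:
  C: 6
  H: 12
  N: 2
Molecular formula: C6H12N2.
Molar mass = 112.176 g/mol.
Mass from N: 2 × 14.007 = 28.014 g/mol.
%N = 28.014 / 112.176 × 100 = 24.97%.

24.97%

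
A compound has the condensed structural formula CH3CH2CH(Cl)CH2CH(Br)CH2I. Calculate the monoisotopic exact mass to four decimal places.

323.8777

Element totals:
  C: 6
  H: 11
  Br: 1
  Cl: 1
  I: 1
Molecular formula: C6H11BrClI.
  M = 6(12.0) + 11(1.007825) + 78.918338 + 34.968853 + 126.904472
    = 72.000000 + 11.086075 + 78.918338 + 34.968853 + 126.904472 = 323.877738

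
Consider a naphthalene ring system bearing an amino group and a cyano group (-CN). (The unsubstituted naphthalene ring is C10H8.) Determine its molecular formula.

C11H8N2

Atom tally by fragment:
  naphthalene ring system core → C:10 H:8
  (− 2 ring H displaced by substituents)
  + NH2 → N:1 H:2
  + CN → C:1 N:1
Element totals:
  C: 11
  H: 8
  N: 2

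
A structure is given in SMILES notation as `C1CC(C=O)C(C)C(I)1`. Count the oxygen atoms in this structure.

1

Atom tally by fragment:
  cyclopentane ring core → C:5 H:10
  (− 3 ring H displaced by substituents)
  + CHO → C:1 H:1 O:1
  + CH3 → C:1 H:3
  + I → I:1
Element totals:
  C: 7
  H: 11
  I: 1
  O: 1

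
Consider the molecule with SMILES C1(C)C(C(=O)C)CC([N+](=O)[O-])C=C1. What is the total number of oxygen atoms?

Atom tally by fragment:
  cyclohexene ring core → C:6 H:10
  (− 3 ring H displaced by substituents)
  + CH3 → C:1 H:3
  + COCH3 → C:2 H:3 O:1
  + NO2 → N:1 O:2
Element totals:
  C: 9
  H: 13
  N: 1
  O: 3

3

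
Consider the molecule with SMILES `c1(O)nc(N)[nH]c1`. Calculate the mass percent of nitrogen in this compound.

Atom tally by fragment:
  imidazole ring core → C:3 H:4 N:2
  (− 2 ring H displaced by substituents)
  + OH → O:1 H:1
  + NH2 → N:1 H:2
Element totals:
  C: 3
  H: 5
  N: 3
  O: 1
Molecular formula: C3H5N3O.
Molar mass = 99.093 g/mol.
Mass from N: 3 × 14.007 = 42.021 g/mol.
%N = 42.021 / 99.093 × 100 = 42.41%.

42.41%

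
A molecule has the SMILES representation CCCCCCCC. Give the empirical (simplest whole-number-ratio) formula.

Atom tally by fragment:
  CH3 → C:1 H:3
  CH2 → C:1 H:2
  CH2 → C:1 H:2
  CH2 → C:1 H:2
  CH2 → C:1 H:2
  CH2 → C:1 H:2
  CH2 → C:1 H:2
  CH3 → C:1 H:3
Element totals:
  C: 8
  H: 18
Molecular formula: C8H18.
gcd of subscripts = 2; dividing each by 2:
  C: 8/2 = 4
  H: 18/2 = 9

C4H9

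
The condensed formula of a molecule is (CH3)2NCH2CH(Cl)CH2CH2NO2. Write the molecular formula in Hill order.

Atom tally by fragment:
  (CH3)2NCH2 → C:3 H:8 N:1
  CH(Cl) → C:1 H:1 Cl:1
  CH2 → C:1 H:2
  CH2NO2 → C:1 H:2 N:1 O:2
Element totals:
  C: 6
  H: 13
  Cl: 1
  N: 2
  O: 2

C6H13ClN2O2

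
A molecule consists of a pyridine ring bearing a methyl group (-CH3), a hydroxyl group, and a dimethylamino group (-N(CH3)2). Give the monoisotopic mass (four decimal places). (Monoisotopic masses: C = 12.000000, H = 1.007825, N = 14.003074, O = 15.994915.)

Atom tally by fragment:
  pyridine ring core → C:5 H:5 N:1
  (− 3 ring H displaced by substituents)
  + CH3 → C:1 H:3
  + OH → O:1 H:1
  + N(CH3)2 → N:1 C:2 H:6
Element totals:
  C: 8
  H: 12
  N: 2
  O: 1
Molecular formula: C8H12N2O.
  M = 8(12.0) + 12(1.007825) + 2(14.003074) + 15.994915
    = 96.000000 + 12.093900 + 28.006148 + 15.994915 = 152.094963

152.0950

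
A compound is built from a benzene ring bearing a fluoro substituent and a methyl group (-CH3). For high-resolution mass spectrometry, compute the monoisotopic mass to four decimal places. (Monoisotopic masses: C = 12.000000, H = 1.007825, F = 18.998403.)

110.0532

Atom tally by fragment:
  benzene ring core → C:6 H:6
  (− 2 ring H displaced by substituents)
  + F → F:1
  + CH3 → C:1 H:3
Element totals:
  C: 7
  H: 7
  F: 1
Molecular formula: C7H7F.
  M = 7(12.0) + 7(1.007825) + 18.998403
    = 84.000000 + 7.054775 + 18.998403 = 110.053178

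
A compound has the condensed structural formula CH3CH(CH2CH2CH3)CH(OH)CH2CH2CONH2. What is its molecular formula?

C9H19NO2

Atom tally by fragment:
  CH3 → C:1 H:3
  CH(CH2CH2CH3) → C:4 H:8
  CH(OH) → C:1 H:2 O:1
  CH2 → C:1 H:2
  CH2CONH2 → C:2 H:4 O:1 N:1
Element totals:
  C: 9
  H: 19
  N: 1
  O: 2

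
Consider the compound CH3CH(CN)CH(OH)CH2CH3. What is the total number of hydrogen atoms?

Atom tally by fragment:
  CH3 → C:1 H:3
  CH(CN) → C:2 H:1 N:1
  CH(OH) → C:1 H:2 O:1
  CH2 → C:1 H:2
  CH3 → C:1 H:3
Element totals:
  C: 6
  H: 11
  N: 1
  O: 1

11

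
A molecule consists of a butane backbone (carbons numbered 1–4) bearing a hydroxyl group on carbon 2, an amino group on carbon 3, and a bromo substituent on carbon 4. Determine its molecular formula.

C4H10BrNO

Atom tally by fragment:
  CH3 → C:1 H:3
  CH(OH) → C:1 H:2 O:1
  CH(NH2) → C:1 H:3 N:1
  CH2Br → C:1 H:2 Br:1
Element totals:
  C: 4
  H: 10
  Br: 1
  N: 1
  O: 1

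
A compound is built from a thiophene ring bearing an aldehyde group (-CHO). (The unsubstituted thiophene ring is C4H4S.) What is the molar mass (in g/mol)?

Atom tally by fragment:
  thiophene ring core → C:4 H:4 S:1
  (− 1 ring H displaced by substituents)
  + CHO → C:1 H:1 O:1
Element totals:
  C: 5
  H: 4
  O: 1
  S: 1
Molecular formula: C5H4OS.
  M = 5(12.011) + 4(1.008) + 15.999 + 32.06
    = 60.055 + 4.032 + 15.999 + 32.060 = 112.146

112.15 g/mol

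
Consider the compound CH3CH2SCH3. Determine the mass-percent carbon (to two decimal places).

47.31%

Atom tally by fragment:
  CH3 → C:1 H:3
  CH2SCH3 → C:2 H:5 S:1
Element totals:
  C: 3
  H: 8
  S: 1
Molecular formula: C3H8S.
Molar mass = 76.157 g/mol.
Mass from C: 3 × 12.011 = 36.033 g/mol.
%C = 36.033 / 76.157 × 100 = 47.31%.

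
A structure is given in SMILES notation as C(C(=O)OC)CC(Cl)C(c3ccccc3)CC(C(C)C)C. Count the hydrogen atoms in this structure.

Atom tally by fragment:
  CH3OOCCH2 → C:3 H:5 O:2
  CH2 → C:1 H:2
  CH(Cl) → C:1 H:1 Cl:1
  CH(C6H5) → C:7 H:6
  CH2 → C:1 H:2
  CH(CH(CH3)2) → C:4 H:8
  CH3 → C:1 H:3
Element totals:
  C: 18
  H: 27
  Cl: 1
  O: 2

27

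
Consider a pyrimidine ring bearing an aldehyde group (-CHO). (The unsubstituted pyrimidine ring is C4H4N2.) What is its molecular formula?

C5H4N2O

Atom tally by fragment:
  pyrimidine ring core → C:4 H:4 N:2
  (− 1 ring H displaced by substituents)
  + CHO → C:1 H:1 O:1
Element totals:
  C: 5
  H: 4
  N: 2
  O: 1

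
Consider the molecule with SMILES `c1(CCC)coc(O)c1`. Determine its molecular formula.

Atom tally by fragment:
  furan ring core → C:4 H:4 O:1
  (− 2 ring H displaced by substituents)
  + CH2CH2CH3 → C:3 H:7
  + OH → O:1 H:1
Element totals:
  C: 7
  H: 10
  O: 2

C7H10O2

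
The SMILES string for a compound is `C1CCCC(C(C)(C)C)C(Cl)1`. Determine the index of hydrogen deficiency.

Atom tally by fragment:
  cyclohexane ring core → C:6 H:12
  (− 2 ring H displaced by substituents)
  + C(CH3)3 → C:4 H:9
  + Cl → Cl:1
Element totals:
  C: 10
  H: 19
  Cl: 1
Molecular formula: C10H19Cl.
DoU = (2C + 2 + N − H − X) / 2 = (2·10 + 2 + 0 − 19 − 1) / 2 = 1.

1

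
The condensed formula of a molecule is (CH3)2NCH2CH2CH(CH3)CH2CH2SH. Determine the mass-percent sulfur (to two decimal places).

19.88%

Element totals:
  C: 8
  H: 19
  N: 1
  S: 1
Molecular formula: C8H19NS.
Molar mass = 161.307 g/mol.
Mass from S: 1 × 32.06 = 32.060 g/mol.
%S = 32.060 / 161.307 × 100 = 19.88%.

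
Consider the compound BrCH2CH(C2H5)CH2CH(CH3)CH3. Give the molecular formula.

Atom tally by fragment:
  BrCH2 → C:1 H:2 Br:1
  CH(C2H5) → C:3 H:6
  CH2 → C:1 H:2
  CH(CH3) → C:2 H:4
  CH3 → C:1 H:3
Element totals:
  C: 8
  H: 17
  Br: 1

C8H17Br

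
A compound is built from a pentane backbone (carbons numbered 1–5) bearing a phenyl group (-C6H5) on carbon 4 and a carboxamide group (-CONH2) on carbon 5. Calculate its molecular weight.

Atom tally by fragment:
  CH3 → C:1 H:3
  CH2 → C:1 H:2
  CH2 → C:1 H:2
  CH(C6H5) → C:7 H:6
  CH2CONH2 → C:2 H:4 O:1 N:1
Element totals:
  C: 12
  H: 17
  N: 1
  O: 1
Molecular formula: C12H17NO.
  M = 12(12.011) + 17(1.008) + 14.007 + 15.999
    = 144.132 + 17.136 + 14.007 + 15.999 = 191.274

191.27 g/mol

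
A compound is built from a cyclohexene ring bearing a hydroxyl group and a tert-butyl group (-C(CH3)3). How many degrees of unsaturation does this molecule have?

Atom tally by fragment:
  cyclohexene ring core → C:6 H:10
  (− 2 ring H displaced by substituents)
  + OH → O:1 H:1
  + C(CH3)3 → C:4 H:9
Element totals:
  C: 10
  H: 18
  O: 1
Molecular formula: C10H18O.
DoU = (2C + 2 + N − H − X) / 2 = (2·10 + 2 + 0 − 18 − 0) / 2 = 2.

2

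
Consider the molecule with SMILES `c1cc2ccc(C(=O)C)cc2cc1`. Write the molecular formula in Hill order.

C12H10O

Atom tally by fragment:
  naphthalene ring system core → C:10 H:8
  (− 1 ring H displaced by substituents)
  + COCH3 → C:2 H:3 O:1
Element totals:
  C: 12
  H: 10
  O: 1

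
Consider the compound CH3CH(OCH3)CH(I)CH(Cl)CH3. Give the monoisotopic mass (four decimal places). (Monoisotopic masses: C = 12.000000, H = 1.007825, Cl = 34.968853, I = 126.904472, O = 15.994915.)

261.9621

Atom tally by fragment:
  CH3 → C:1 H:3
  CH(OCH3) → C:2 H:4 O:1
  CH(I) → C:1 H:1 I:1
  CH(Cl) → C:1 H:1 Cl:1
  CH3 → C:1 H:3
Element totals:
  C: 6
  H: 12
  Cl: 1
  I: 1
  O: 1
Molecular formula: C6H12ClIO.
  M = 6(12.0) + 12(1.007825) + 34.968853 + 126.904472 + 15.994915
    = 72.000000 + 12.093900 + 34.968853 + 126.904472 + 15.994915 = 261.962140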